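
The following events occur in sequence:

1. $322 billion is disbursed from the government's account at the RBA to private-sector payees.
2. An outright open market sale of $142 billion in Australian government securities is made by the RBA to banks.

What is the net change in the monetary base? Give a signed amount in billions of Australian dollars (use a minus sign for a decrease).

+$180 billion

RBA balance sheet:
  Assets:      Securities −$142B
  Liabilities: Bank reserves +$180B, Government deposits −$322B
Commercial banking system:
  Assets:      Reserves at CB +$180B, Securities +$142B
  Liabilities: Checkable deposits +$322B
Monetary base = currency + reserves: 0 + (+$180B) = +$180 billion.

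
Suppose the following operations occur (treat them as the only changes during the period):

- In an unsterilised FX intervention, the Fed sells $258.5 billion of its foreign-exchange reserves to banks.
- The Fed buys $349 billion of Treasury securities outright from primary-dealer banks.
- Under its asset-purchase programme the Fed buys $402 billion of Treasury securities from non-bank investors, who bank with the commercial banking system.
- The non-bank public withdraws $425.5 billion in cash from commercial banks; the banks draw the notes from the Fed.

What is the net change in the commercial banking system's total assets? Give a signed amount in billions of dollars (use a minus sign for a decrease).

-$23.5 billion

FX sale $258.5 billion: just an asset swap on bank balance sheets → 0.
OMO purchase (from banks) $349 billion: just an asset swap on bank balance sheets → 0.
Asset purchase (from non-banks) $402 billion: bank balance sheets expand → +$402B.
Currency withdrawal $425.5 billion: bank balance sheets shrink → −$425.5B.
Net: 0 + 0 + 402 − 425.5 = -$23.5 billion.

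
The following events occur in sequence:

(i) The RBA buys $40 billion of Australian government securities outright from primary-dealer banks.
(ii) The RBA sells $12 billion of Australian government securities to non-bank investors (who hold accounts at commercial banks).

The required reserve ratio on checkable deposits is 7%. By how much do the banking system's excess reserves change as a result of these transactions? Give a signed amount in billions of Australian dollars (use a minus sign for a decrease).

+$28.84 billion

OMO purchase (from banks) $40 billion: reserves +$40B, deposits 0.
Asset sale (to non-banks) $12 billion: reserves −$12B, deposits −$12B.
Totals: Δreserves = +$28B, Δdeposits = −$12B.
Δrequired reserves = 7% × −$12B = −$0.84B.
Δexcess reserves = Δreserves − Δrequired = +$28B − (−$0.84B) = +$28.84 billion.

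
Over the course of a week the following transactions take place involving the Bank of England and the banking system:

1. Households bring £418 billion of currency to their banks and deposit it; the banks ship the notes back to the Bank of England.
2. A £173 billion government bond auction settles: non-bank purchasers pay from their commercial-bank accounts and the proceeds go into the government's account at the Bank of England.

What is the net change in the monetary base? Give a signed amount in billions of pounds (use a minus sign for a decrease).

Currency deposit £418 billion: just a shift between currency and reserves — both are base money → 0.
Government account inflow £173 billion: reserves shift to a non-base liability → −£173B.
Net: 0 − 173 = -£173 billion.

-£173 billion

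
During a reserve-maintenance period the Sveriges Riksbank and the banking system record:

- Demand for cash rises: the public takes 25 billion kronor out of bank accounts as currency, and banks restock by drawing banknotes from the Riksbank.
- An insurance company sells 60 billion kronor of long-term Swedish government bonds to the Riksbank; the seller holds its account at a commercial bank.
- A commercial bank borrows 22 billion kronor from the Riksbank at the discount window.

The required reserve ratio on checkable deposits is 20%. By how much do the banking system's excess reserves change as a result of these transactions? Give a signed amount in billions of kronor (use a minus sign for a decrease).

+50 billion

Currency withdrawal 25 billion kronor: reserves −25B, deposits −25B.
Asset purchase (from non-banks) 60 billion kronor: reserves +60B, deposits +60B.
Discount-window loan 22 billion kronor: reserves +22B, deposits 0.
Totals: Δreserves = +57B, Δdeposits = +35B.
Δrequired reserves = 20% × +35B = +7B.
Δexcess reserves = Δreserves − Δrequired = +57B − (+7B) = +50 billion.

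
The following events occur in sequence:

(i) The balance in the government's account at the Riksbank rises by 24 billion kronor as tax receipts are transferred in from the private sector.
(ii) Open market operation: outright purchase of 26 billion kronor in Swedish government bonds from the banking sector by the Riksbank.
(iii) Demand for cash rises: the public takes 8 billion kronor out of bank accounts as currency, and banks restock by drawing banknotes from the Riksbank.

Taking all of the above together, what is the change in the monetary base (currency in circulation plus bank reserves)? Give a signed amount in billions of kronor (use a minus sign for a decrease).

Riksbank balance sheet:
  Assets:      Securities +26B
  Liabilities: Bank reserves −6B, Currency in circulation +8B, Government deposits +24B
Commercial banking system:
  Assets:      Reserves at CB −6B, Securities −26B
  Liabilities: Checkable deposits −32B
Monetary base = currency + reserves: +8B + (−6B) = +2 billion.

+2 billion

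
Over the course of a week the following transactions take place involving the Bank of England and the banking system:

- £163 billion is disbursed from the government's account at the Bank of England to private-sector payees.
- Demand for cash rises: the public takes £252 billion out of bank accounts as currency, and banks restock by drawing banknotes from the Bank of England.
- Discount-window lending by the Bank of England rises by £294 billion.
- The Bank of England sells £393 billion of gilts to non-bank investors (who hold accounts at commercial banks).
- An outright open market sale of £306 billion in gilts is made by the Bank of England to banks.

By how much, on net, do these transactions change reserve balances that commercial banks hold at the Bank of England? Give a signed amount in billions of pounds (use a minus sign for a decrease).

-£494 billion

Government spending £163 billion: government payments flow into bank reserve accounts → +£163B.
Currency withdrawal £252 billion: banks swap reserves for currency → −£252B.
Discount-window loan £294 billion: the loan is credited to the bank's reserve account → +£294B.
Asset sale (to non-banks) £393 billion: the non-bank buyers' banks settle from reserves → −£393B.
OMO sale (to banks) £306 billion: the buying banks pay out of their reserve balances → −£306B.
Net: 163 − 252 + 294 − 393 − 306 = -£494 billion.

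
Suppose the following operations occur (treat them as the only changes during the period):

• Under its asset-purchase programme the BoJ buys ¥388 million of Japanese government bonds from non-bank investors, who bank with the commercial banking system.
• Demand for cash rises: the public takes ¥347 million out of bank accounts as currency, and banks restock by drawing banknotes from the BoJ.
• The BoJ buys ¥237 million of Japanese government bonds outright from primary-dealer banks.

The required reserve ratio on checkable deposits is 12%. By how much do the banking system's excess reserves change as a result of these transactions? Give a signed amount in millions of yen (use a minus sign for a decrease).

Asset purchase (from non-banks) ¥388 million: reserves +¥388M, deposits +¥388M.
Currency withdrawal ¥347 million: reserves −¥347M, deposits −¥347M.
OMO purchase (from banks) ¥237 million: reserves +¥237M, deposits 0.
Totals: Δreserves = +¥278M, Δdeposits = +¥41M.
Δrequired reserves = 12% × +¥41M = +¥4.92M.
Δexcess reserves = Δreserves − Δrequired = +¥278M − (+¥4.92M) = +¥273.08 million.

+¥273.08 million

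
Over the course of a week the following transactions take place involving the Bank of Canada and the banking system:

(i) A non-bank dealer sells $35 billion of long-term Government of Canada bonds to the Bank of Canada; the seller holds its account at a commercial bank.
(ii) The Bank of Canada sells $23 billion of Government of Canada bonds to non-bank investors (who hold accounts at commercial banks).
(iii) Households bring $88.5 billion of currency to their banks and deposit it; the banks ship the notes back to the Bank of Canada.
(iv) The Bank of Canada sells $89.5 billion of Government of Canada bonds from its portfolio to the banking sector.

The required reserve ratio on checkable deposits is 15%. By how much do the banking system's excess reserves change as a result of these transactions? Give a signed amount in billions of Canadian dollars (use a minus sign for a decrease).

Asset purchase (from non-banks) $35 billion: reserves +$35B, deposits +$35B.
Asset sale (to non-banks) $23 billion: reserves −$23B, deposits −$23B.
Currency deposit $88.5 billion: reserves +$88.5B, deposits +$88.5B.
OMO sale (to banks) $89.5 billion: reserves −$89.5B, deposits 0.
Totals: Δreserves = +$11B, Δdeposits = +$100.5B.
Δrequired reserves = 15% × +$100.5B = +$15.075B.
Δexcess reserves = Δreserves − Δrequired = +$11B − (+$15.075B) = -$4.075 billion.

-$4.075 billion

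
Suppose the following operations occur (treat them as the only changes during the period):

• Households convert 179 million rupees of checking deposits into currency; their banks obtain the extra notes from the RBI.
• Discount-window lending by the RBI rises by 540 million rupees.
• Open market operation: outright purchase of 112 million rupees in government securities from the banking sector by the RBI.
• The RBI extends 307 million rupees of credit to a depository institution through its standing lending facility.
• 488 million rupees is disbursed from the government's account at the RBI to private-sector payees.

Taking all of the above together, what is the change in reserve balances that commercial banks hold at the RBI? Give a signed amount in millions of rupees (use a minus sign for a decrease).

+1268 million

Currency withdrawal 179 million rupees: banks swap reserves for currency → −179M.
Discount-window loan 540 million rupees: the loan is credited to the bank's reserve account → +540M.
OMO purchase (from banks) 112 million rupees: the RBI pays by crediting reserve accounts → +112M.
Discount-window loan 307 million rupees: the loan is credited to the bank's reserve account → +307M.
Government spending 488 million rupees: government payments flow into bank reserve accounts → +488M.
Net: −179 + 540 + 112 + 307 + 488 = +1268 million.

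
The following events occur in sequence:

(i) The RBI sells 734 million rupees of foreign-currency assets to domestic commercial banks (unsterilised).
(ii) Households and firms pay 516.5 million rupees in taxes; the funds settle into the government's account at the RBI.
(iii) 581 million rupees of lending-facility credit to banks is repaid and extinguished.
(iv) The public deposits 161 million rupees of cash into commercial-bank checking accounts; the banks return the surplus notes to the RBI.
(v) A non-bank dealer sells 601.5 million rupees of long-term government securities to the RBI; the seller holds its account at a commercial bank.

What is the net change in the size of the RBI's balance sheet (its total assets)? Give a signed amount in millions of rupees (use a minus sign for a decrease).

RBI balance sheet:
  Assets:      Securities +601.5M, Loans to banks −581M, Foreign assets −734M
  Liabilities: Bank reserves −1069M, Currency in circulation −161M, Government deposits +516.5M
Commercial banking system:
  Assets:      Reserves at CB −1069M, Foreign assets +734M
  Liabilities: Checkable deposits +246M, Borrowings from CB −581M
Change in total RBI assets = -713.5 million.

-713.5 million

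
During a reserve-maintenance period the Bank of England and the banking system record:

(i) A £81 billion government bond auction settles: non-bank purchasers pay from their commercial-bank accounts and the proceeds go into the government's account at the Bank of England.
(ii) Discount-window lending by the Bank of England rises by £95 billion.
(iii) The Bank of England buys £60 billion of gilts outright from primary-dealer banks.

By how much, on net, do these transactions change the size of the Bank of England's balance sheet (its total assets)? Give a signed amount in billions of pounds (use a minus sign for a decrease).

Bank of England balance sheet:
  Assets:      Securities +£60B, Loans to banks +£95B
  Liabilities: Bank reserves +£74B, Government deposits +£81B
Change in total Bank of England assets = +£155 billion.

+£155 billion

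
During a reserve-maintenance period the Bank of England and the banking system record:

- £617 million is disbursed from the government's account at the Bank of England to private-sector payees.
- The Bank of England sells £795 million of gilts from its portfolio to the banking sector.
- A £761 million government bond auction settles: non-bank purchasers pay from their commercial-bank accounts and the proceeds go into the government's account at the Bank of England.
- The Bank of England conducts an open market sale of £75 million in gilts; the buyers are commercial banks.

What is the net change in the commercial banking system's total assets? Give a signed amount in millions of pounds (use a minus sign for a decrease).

-£144 million

Bank of England balance sheet:
  Assets:      Securities −£870M
  Liabilities: Bank reserves −£1014M, Government deposits +£144M
Commercial banking system:
  Assets:      Reserves at CB −£1014M, Securities +£870M
  Liabilities: Checkable deposits −£144M
Change in total bank assets = -£144 million.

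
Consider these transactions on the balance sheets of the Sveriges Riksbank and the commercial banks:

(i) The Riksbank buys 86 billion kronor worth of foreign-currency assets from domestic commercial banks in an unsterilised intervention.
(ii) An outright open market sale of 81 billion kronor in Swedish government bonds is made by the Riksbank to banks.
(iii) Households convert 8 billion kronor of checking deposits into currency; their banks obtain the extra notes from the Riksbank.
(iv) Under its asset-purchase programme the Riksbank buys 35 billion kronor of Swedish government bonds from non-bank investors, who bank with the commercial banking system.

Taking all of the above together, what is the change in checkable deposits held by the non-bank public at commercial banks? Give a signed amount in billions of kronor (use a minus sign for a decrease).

+27 billion

FX purchase 86 billion kronor: the counterparty is a bank, so public deposits are unchanged → 0.
OMO sale (to banks) 81 billion kronor: the counterparty is a bank, so public deposits are unchanged → 0.
Currency withdrawal 8 billion kronor: non-bank counterparties' bank balances fall → −8B.
Asset purchase (from non-banks) 35 billion kronor: non-bank counterparties' bank balances rise → +35B.
Net: 0 + 0 − 8 + 35 = +27 billion.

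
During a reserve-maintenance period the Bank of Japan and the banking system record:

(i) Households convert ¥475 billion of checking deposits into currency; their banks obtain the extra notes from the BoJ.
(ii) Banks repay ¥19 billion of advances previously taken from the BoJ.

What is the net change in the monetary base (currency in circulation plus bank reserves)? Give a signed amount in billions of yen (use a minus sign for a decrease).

-¥19 billion

BoJ balance sheet:
  Assets:      Loans to banks −¥19B
  Liabilities: Bank reserves −¥494B, Currency in circulation +¥475B
Monetary base = currency + reserves: +¥475B + (−¥494B) = -¥19 billion.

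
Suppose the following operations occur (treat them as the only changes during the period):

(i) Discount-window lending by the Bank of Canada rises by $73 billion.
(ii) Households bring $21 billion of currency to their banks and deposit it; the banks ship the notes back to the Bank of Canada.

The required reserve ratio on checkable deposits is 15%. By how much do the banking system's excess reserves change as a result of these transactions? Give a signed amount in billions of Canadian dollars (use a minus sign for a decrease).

Discount-window loan $73 billion: reserves +$73B, deposits 0.
Currency deposit $21 billion: reserves +$21B, deposits +$21B.
Totals: Δreserves = +$94B, Δdeposits = +$21B.
Δrequired reserves = 15% × +$21B = +$3.15B.
Δexcess reserves = Δreserves − Δrequired = +$94B − (+$3.15B) = +$90.85 billion.

+$90.85 billion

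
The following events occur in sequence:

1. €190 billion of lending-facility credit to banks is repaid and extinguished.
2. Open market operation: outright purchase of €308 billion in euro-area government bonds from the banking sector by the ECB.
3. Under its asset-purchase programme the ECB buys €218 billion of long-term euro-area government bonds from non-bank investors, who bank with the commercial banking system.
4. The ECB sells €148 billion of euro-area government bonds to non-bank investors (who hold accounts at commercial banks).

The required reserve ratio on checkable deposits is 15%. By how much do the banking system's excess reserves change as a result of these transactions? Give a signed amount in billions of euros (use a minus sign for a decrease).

+€177.5 billion

Discount-window repayment €190 billion: reserves −€190B, deposits 0.
OMO purchase (from banks) €308 billion: reserves +€308B, deposits 0.
Asset purchase (from non-banks) €218 billion: reserves +€218B, deposits +€218B.
Asset sale (to non-banks) €148 billion: reserves −€148B, deposits −€148B.
Totals: Δreserves = +€188B, Δdeposits = +€70B.
Δrequired reserves = 15% × +€70B = +€10.5B.
Δexcess reserves = Δreserves − Δrequired = +€188B − (+€10.5B) = +€177.5 billion.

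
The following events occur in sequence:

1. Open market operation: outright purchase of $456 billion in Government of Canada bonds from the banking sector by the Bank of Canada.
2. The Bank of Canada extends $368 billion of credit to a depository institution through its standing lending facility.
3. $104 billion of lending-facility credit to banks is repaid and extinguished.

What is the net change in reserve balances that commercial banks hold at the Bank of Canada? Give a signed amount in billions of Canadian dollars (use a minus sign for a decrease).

+$720 billion

OMO purchase (from banks) $456 billion: the Bank of Canada pays by crediting reserve accounts → +$456B.
Discount-window loan $368 billion: the loan is credited to the bank's reserve account → +$368B.
Discount-window repayment $104 billion: repayment is debited from reserves → −$104B.
Net: 456 + 368 − 104 = +$720 billion.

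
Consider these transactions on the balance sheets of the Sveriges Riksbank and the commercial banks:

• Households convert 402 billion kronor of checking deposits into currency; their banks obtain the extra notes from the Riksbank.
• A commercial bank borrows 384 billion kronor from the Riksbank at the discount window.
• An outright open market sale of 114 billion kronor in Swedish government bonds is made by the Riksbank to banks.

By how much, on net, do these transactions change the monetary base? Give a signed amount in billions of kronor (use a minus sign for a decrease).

Currency withdrawal 402 billion kronor: just a shift between currency and reserves — both are base money → 0.
Discount-window loan 384 billion kronor: Riksbank balance sheet expands → +384B.
OMO sale (to banks) 114 billion kronor: Riksbank balance sheet contracts → −114B.
Net: 0 + 384 − 114 = +270 billion.

+270 billion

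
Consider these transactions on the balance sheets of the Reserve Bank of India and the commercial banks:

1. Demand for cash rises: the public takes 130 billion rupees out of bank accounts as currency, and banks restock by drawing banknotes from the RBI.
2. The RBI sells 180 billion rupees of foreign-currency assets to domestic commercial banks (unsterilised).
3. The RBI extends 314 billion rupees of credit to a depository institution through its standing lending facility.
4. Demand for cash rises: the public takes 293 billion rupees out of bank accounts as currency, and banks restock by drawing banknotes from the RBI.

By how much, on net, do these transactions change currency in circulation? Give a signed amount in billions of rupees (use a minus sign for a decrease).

+423 billion

RBI balance sheet:
  Assets:      Loans to banks +314B, Foreign assets −180B
  Liabilities: Bank reserves −289B, Currency in circulation +423B
Commercial banking system:
  Assets:      Reserves at CB −289B, Foreign assets +180B
  Liabilities: Checkable deposits −423B, Borrowings from CB +314B
So the change in currency in circulation is +423 billion.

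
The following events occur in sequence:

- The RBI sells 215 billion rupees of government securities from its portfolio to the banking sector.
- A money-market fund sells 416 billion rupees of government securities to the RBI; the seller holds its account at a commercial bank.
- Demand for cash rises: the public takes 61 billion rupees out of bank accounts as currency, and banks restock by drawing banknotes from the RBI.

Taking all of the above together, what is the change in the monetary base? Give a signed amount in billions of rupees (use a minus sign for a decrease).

RBI balance sheet:
  Assets:      Securities +201B
  Liabilities: Bank reserves +140B, Currency in circulation +61B
Monetary base = currency + reserves: +61B + (+140B) = +201 billion.

+201 billion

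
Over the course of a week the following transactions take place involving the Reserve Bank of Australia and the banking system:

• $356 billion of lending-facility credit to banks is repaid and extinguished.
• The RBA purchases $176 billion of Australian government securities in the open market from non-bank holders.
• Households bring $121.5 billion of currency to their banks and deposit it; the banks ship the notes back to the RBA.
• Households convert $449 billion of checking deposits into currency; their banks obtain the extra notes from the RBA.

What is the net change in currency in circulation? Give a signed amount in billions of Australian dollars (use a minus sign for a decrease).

Discount-window repayment $356 billion: no currency enters or leaves circulation → 0.
Asset purchase (from non-banks) $176 billion: no currency enters or leaves circulation → 0.
Currency deposit $121.5 billion: notes return to the central bank → −$121.5B.
Currency withdrawal $449 billion: notes leave the central bank → +$449B.
Net: 0 + 0 − 121.5 + 449 = +$327.5 billion.

+$327.5 billion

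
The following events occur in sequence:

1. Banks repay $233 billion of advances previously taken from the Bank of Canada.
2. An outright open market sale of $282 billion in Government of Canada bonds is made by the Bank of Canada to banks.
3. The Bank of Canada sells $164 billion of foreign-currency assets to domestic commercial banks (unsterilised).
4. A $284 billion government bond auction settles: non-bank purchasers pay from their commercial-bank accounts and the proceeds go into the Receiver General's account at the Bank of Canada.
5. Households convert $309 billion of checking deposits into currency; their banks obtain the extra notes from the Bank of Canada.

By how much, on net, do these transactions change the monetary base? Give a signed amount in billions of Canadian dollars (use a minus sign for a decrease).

-$963 billion

Bank of Canada balance sheet:
  Assets:      Securities −$282B, Loans to banks −$233B, Foreign assets −$164B
  Liabilities: Bank reserves −$1272B, Currency in circulation +$309B, Government deposits +$284B
Commercial banking system:
  Assets:      Reserves at CB −$1272B, Securities +$282B, Foreign assets +$164B
  Liabilities: Checkable deposits −$593B, Borrowings from CB −$233B
Monetary base = currency + reserves: +$309B + (−$1272B) = -$963 billion.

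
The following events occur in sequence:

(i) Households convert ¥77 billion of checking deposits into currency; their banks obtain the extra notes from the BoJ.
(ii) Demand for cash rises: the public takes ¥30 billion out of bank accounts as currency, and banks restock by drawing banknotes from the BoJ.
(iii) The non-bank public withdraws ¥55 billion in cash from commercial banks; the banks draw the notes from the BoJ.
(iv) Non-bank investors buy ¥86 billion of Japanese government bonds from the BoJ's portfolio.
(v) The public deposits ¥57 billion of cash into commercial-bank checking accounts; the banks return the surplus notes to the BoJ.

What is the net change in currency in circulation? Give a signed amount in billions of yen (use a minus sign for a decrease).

Currency withdrawal ¥77 billion: notes leave the central bank → +¥77B.
Currency withdrawal ¥30 billion: notes leave the central bank → +¥30B.
Currency withdrawal ¥55 billion: notes leave the central bank → +¥55B.
Asset sale (to non-banks) ¥86 billion: no currency enters or leaves circulation → 0.
Currency deposit ¥57 billion: notes return to the central bank → −¥57B.
Net: 77 + 30 + 55 + 0 − 57 = +¥105 billion.

+¥105 billion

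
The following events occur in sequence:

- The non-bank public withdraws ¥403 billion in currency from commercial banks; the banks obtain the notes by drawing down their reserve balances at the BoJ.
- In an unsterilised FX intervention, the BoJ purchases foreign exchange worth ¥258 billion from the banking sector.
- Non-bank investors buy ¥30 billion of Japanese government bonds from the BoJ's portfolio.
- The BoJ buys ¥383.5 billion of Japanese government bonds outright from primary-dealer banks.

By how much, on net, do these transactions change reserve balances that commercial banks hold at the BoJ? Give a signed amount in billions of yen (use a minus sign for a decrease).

Currency withdrawal ¥403 billion: banks swap reserves for currency → −¥403B.
FX purchase ¥258 billion: the BoJ pays by crediting reserve accounts → +¥258B.
Asset sale (to non-banks) ¥30 billion: the non-bank buyers' banks settle from reserves → −¥30B.
OMO purchase (from banks) ¥383.5 billion: the BoJ pays by crediting reserve accounts → +¥383.5B.
Net: −403 + 258 − 30 + 383.5 = +¥208.5 billion.

+¥208.5 billion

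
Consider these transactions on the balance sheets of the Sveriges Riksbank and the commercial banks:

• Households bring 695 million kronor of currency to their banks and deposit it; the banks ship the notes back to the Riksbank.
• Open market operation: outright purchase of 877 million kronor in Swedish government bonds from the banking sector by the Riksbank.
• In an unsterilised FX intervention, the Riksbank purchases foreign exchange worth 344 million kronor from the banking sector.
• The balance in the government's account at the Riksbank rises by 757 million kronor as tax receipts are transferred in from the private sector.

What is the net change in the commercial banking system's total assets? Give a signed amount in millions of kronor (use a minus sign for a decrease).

-62 million

Riksbank balance sheet:
  Assets:      Securities +877M, Foreign assets +344M
  Liabilities: Bank reserves +1159M, Currency in circulation −695M, Government deposits +757M
Commercial banking system:
  Assets:      Reserves at CB +1159M, Securities −877M, Foreign assets −344M
  Liabilities: Checkable deposits −62M
Change in total bank assets = -62 million.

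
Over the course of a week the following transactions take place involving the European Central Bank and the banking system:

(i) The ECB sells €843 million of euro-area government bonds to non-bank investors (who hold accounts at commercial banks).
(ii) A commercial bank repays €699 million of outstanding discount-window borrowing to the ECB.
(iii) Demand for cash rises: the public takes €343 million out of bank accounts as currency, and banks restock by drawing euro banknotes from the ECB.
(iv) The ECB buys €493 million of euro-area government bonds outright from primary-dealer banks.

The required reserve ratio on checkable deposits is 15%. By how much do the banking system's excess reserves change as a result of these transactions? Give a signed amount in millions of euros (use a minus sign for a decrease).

-€1214.1 million

Asset sale (to non-banks) €843 million: reserves −€843M, deposits −€843M.
Discount-window repayment €699 million: reserves −€699M, deposits 0.
Currency withdrawal €343 million: reserves −€343M, deposits −€343M.
OMO purchase (from banks) €493 million: reserves +€493M, deposits 0.
Totals: Δreserves = −€1392M, Δdeposits = −€1186M.
Δrequired reserves = 15% × −€1186M = −€177.9M.
Δexcess reserves = Δreserves − Δrequired = −€1392M − (−€177.9M) = -€1214.1 million.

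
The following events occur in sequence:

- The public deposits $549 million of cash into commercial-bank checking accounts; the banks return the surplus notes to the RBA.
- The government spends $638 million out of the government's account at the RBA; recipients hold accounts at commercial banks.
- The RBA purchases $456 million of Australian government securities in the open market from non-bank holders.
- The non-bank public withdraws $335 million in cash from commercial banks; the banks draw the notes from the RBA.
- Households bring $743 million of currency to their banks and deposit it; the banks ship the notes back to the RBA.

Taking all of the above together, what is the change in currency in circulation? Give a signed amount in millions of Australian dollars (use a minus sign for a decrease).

-$957 million

Currency deposit $549 million: notes return to the central bank → −$549M.
Government spending $638 million: no currency enters or leaves circulation → 0.
Asset purchase (from non-banks) $456 million: no currency enters or leaves circulation → 0.
Currency withdrawal $335 million: notes leave the central bank → +$335M.
Currency deposit $743 million: notes return to the central bank → −$743M.
Net: −549 + 0 + 0 + 335 − 743 = -$957 million.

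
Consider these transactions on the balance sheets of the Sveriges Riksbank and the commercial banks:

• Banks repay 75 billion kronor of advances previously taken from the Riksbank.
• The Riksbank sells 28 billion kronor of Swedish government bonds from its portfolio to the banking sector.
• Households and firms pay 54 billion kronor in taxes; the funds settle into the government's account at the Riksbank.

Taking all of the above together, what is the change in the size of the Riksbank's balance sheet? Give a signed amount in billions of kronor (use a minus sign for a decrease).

Discount-window repayment 75 billion kronor: a Riksbank asset is shed → −75B.
OMO sale (to banks) 28 billion kronor: a Riksbank asset is shed → −28B.
Government account inflow 54 billion kronor: only the composition of liabilities changes → 0.
Net: −75 − 28 + 0 = -103 billion.

-103 billion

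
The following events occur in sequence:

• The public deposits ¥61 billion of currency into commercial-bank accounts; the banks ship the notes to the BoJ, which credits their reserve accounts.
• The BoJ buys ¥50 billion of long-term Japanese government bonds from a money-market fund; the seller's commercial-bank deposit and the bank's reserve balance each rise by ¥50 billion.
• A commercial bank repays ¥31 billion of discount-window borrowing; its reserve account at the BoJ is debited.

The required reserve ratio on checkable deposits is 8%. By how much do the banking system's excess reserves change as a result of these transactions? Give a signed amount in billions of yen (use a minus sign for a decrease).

+¥71.12 billion

Currency deposit ¥61 billion: reserves +¥61B, deposits +¥61B.
Asset purchase (from non-banks) ¥50 billion: reserves +¥50B, deposits +¥50B.
Discount-window repayment ¥31 billion: reserves −¥31B, deposits 0.
Totals: Δreserves = +¥80B, Δdeposits = +¥111B.
Δrequired reserves = 8% × +¥111B = +¥8.88B.
Δexcess reserves = Δreserves − Δrequired = +¥80B − (+¥8.88B) = +¥71.12 billion.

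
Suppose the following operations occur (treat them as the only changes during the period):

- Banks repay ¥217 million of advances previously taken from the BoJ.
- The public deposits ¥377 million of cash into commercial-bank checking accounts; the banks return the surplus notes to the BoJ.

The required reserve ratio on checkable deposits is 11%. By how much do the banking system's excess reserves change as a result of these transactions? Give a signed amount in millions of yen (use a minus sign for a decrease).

Discount-window repayment ¥217 million: reserves −¥217M, deposits 0.
Currency deposit ¥377 million: reserves +¥377M, deposits +¥377M.
Totals: Δreserves = +¥160M, Δdeposits = +¥377M.
Δrequired reserves = 11% × +¥377M = +¥41.47M.
Δexcess reserves = Δreserves − Δrequired = +¥160M − (+¥41.47M) = +¥118.53 million.

+¥118.53 million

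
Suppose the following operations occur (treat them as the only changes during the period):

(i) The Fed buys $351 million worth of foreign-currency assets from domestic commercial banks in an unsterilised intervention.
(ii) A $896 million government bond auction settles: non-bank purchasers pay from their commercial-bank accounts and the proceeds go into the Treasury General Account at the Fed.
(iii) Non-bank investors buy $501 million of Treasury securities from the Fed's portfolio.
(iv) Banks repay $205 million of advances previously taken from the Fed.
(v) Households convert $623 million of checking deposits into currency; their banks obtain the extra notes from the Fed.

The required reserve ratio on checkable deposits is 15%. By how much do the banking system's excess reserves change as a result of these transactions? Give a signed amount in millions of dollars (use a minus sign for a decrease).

FX purchase $351 million: reserves +$351M, deposits 0.
Government account inflow $896 million: reserves −$896M, deposits −$896M.
Asset sale (to non-banks) $501 million: reserves −$501M, deposits −$501M.
Discount-window repayment $205 million: reserves −$205M, deposits 0.
Currency withdrawal $623 million: reserves −$623M, deposits −$623M.
Totals: Δreserves = −$1874M, Δdeposits = −$2020M.
Δrequired reserves = 15% × −$2020M = −$303M.
Δexcess reserves = Δreserves − Δrequired = −$1874M − (−$303M) = -$1571 million.

-$1571 million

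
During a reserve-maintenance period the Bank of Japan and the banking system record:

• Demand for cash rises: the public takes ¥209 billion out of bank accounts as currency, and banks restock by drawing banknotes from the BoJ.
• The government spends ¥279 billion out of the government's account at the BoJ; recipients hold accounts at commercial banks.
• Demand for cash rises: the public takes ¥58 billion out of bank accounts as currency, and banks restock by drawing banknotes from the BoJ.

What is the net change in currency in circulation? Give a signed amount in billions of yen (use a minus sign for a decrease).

+¥267 billion

Currency withdrawal ¥209 billion: notes leave the central bank → +¥209B.
Government spending ¥279 billion: no currency enters or leaves circulation → 0.
Currency withdrawal ¥58 billion: notes leave the central bank → +¥58B.
Net: 209 + 0 + 58 = +¥267 billion.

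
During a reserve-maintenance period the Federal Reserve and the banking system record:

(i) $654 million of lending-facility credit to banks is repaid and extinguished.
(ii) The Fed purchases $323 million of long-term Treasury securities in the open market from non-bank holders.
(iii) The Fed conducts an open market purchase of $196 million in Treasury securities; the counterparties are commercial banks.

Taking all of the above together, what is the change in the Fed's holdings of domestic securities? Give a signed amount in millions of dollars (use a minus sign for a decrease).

+$519 million

Fed balance sheet:
  Assets:      Securities +$519M, Loans to banks −$654M
  Liabilities: Bank reserves −$135M
Commercial banking system:
  Assets:      Reserves at CB −$135M, Securities −$196M
  Liabilities: Checkable deposits +$323M, Borrowings from CB −$654M
So the change in the Fed's holdings of domestic securities is +$519 million.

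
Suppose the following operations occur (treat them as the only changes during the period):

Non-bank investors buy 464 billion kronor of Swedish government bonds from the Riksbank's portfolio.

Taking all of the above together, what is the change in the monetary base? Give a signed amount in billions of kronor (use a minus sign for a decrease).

-464 billion

Asset sale (to non-banks) 464 billion kronor: Riksbank balance sheet contracts → −464B.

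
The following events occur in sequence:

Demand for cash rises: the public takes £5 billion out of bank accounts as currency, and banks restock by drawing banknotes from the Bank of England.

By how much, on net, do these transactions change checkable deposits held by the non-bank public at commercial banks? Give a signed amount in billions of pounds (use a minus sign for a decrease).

Bank of England balance sheet:
  Assets:      no change
  Liabilities: Bank reserves −£5B, Currency in circulation +£5B
Commercial banking system:
  Assets:      Reserves at CB −£5B
  Liabilities: Checkable deposits −£5B
So the change in checkable deposits held by the non-bank public at commercial banks is -£5 billion.

-£5 billion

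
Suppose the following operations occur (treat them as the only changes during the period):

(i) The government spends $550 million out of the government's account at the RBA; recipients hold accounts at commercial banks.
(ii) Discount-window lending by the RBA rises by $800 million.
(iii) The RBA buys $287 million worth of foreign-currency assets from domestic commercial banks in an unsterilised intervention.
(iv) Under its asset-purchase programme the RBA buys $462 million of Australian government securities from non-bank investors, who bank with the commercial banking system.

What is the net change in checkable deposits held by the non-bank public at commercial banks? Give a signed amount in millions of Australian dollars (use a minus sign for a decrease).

Government spending $550 million: non-bank counterparties' bank balances rise → +$550M.
Discount-window loan $800 million: the counterparty is a bank, so public deposits are unchanged → 0.
FX purchase $287 million: the counterparty is a bank, so public deposits are unchanged → 0.
Asset purchase (from non-banks) $462 million: non-bank counterparties' bank balances rise → +$462M.
Net: 550 + 0 + 0 + 462 = +$1012 million.

+$1012 million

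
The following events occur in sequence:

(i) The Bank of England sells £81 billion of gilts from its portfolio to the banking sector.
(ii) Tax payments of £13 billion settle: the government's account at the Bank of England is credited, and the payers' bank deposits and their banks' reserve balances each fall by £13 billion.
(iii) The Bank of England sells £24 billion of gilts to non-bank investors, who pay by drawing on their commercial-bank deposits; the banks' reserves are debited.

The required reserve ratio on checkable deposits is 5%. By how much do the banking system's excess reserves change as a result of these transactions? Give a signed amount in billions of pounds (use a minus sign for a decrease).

-£116.15 billion

OMO sale (to banks) £81 billion: reserves −£81B, deposits 0.
Government account inflow £13 billion: reserves −£13B, deposits −£13B.
Asset sale (to non-banks) £24 billion: reserves −£24B, deposits −£24B.
Totals: Δreserves = −£118B, Δdeposits = −£37B.
Δrequired reserves = 5% × −£37B = −£1.85B.
Δexcess reserves = Δreserves − Δrequired = −£118B − (−£1.85B) = -£116.15 billion.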